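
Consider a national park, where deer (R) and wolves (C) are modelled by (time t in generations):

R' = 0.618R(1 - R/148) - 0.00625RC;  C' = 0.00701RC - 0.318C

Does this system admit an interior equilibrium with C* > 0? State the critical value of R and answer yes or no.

Threshold R = 45.4; K > 45.4, so yes, the predator persists.

The predator equation gives dC/dt > 0 only when R > 0.318/0.00701 = 45.4.
Without the predator, R → K = 148. Since 148 > 45.4, the predator can invade and persist.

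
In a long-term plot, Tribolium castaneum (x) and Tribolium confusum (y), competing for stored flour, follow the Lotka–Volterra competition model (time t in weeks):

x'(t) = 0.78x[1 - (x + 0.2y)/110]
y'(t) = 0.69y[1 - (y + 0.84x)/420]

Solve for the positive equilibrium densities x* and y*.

x* ≈ 31.2, y* ≈ 394

Setting both brackets to zero gives the nullclines x + 0.2y = 110 and 0.84x + y = 420.
Substituting y = 420 - 0.84x into the first: x(1 - 0.2·0.84) = 110 - 0.2·420.
So x* = 26/0.832 = 31.2, and then y* = 420 - 0.84·31.2 = 394.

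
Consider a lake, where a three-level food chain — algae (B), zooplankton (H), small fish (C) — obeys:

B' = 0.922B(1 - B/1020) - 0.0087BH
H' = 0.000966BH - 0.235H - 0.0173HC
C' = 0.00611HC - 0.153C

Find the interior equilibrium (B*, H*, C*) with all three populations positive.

B* ≈ 779, H* ≈ 25, C* ≈ 29.9

From dC/dt = 0: 0.00611H* = 0.153, so H* = 25.
From dB/dt = 0: 0.922(1 - B*/1020) = 0.0087·25, giving B* = 1020·(1 - 0.236) = 779.
From dH/dt = 0: 0.000966·779 - 0.235 = 0.0173C*, so C* = 0.518/0.0173 = 29.9.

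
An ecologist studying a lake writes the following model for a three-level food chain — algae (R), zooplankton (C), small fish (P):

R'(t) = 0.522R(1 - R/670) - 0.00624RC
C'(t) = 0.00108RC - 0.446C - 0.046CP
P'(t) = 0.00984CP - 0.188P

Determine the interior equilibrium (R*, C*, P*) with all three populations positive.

From dP/dt = 0: 0.00984C* = 0.188, so C* = 19.1.
From dR/dt = 0: 0.522(1 - R*/670) = 0.00624·19.1, giving R* = 670·(1 - 0.228) = 517.
From dC/dt = 0: 0.00108·517 - 0.446 = 0.046P*, so P* = 0.112/0.046 = 2.44.

R* ≈ 517, C* ≈ 19.1, P* ≈ 2.44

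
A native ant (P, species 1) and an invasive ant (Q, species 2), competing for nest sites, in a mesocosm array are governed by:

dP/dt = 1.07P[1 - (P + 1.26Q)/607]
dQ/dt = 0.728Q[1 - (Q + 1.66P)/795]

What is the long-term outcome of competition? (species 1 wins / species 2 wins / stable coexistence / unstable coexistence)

Compare the nullcline intercepts: K1/α12 = 607/1.26 = 482 < K2 = 795; K2/α21 = 795/1.66 = 479 < K1 = 607.
Since both are reversed, neither can invade when rare; the interior point is a saddle.

unstable coexistence (outcome depends on initial conditions)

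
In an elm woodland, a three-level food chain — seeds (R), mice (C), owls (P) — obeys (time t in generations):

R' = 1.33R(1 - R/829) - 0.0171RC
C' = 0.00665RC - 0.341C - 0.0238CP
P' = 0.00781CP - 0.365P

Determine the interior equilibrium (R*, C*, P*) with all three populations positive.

R* ≈ 331, C* ≈ 46.7, P* ≈ 78.1

From dP/dt = 0: 0.00781C* = 0.365, so C* = 46.7.
From dR/dt = 0: 1.33(1 - R*/829) = 0.0171·46.7, giving R* = 829·(1 - 0.601) = 331.
From dC/dt = 0: 0.00665·331 - 0.341 = 0.0238P*, so P* = 1.86/0.0238 = 78.1.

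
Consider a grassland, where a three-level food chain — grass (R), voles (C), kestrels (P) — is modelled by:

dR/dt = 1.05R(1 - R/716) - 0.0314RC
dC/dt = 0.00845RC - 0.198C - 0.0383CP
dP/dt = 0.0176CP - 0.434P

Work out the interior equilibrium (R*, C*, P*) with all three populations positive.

From dP/dt = 0: 0.0176C* = 0.434, so C* = 24.7.
From dR/dt = 0: 1.05(1 - R*/716) = 0.0314·24.7, giving R* = 716·(1 - 0.737) = 188.
From dC/dt = 0: 0.00845·188 - 0.198 = 0.0383P*, so P* = 1.39/0.0383 = 36.3.

R* ≈ 188, C* ≈ 24.7, P* ≈ 36.3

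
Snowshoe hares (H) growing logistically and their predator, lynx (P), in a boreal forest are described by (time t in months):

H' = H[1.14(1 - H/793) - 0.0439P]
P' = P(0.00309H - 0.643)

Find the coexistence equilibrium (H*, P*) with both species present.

H* ≈ 208, P* ≈ 19.2

From dP/dt = 0 with P > 0: 0.00309H* = 0.643, so H* = 208.
Substitute into dH/dt = 0: 1.14(1 - 208/793) = 0.0439P*.
The bracket is 0.738, giving P* = 0.841/0.0439 = 19.2.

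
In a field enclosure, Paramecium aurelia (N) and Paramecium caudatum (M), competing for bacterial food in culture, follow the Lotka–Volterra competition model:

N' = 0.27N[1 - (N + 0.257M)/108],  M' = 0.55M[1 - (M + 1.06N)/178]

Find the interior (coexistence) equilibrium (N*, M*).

Setting both brackets to zero gives the nullclines N + 0.257M = 108 and 1.06N + M = 178.
Substituting M = 178 - 1.06N into the first: N(1 - 0.257·1.06) = 108 - 0.257·178.
So N* = 62.3/0.728 = 85.6, and then M* = 178 - 1.06·85.6 = 87.3.

N* ≈ 85.6, M* ≈ 87.3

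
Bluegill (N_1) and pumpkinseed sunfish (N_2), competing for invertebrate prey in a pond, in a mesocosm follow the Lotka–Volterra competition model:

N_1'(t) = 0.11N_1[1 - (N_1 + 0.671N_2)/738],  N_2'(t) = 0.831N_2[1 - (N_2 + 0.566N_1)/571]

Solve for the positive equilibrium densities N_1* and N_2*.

Setting both brackets to zero gives the nullclines N_1 + 0.671N_2 = 738 and 0.566N_1 + N_2 = 571.
Substituting N_2 = 571 - 0.566N_1 into the first: N_1(1 - 0.671·0.566) = 738 - 0.671·571.
So N_1* = 355/0.62 = 572, and then N_2* = 571 - 0.566·572 = 247.

N_1* ≈ 572, N_2* ≈ 247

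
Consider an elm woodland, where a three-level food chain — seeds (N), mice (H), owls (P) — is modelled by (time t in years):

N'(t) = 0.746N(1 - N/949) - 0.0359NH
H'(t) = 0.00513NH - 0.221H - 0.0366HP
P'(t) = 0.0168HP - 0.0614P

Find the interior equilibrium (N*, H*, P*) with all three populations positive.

N* ≈ 782, H* ≈ 3.65, P* ≈ 104

From dP/dt = 0: 0.0168H* = 0.0614, so H* = 3.65.
From dN/dt = 0: 0.746(1 - N*/949) = 0.0359·3.65, giving N* = 949·(1 - 0.176) = 782.
From dH/dt = 0: 0.00513·782 - 0.221 = 0.0366P*, so P* = 3.79/0.0366 = 104.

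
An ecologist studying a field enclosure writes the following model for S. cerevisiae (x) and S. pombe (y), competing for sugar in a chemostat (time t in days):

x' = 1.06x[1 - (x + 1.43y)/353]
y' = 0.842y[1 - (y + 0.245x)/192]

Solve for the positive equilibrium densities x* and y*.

Setting both brackets to zero gives the nullclines x + 1.43y = 353 and 0.245x + y = 192.
Substituting y = 192 - 0.245x into the first: x(1 - 1.43·0.245) = 353 - 1.43·192.
So x* = 78.4/0.65 = 121, and then y* = 192 - 0.245·121 = 162.

x* ≈ 121, y* ≈ 162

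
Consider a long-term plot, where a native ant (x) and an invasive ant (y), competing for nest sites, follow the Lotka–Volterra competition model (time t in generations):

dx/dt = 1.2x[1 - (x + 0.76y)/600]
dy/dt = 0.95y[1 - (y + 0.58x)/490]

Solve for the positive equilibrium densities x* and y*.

x* ≈ 407, y* ≈ 254

Setting both brackets to zero gives the nullclines x + 0.76y = 600 and 0.58x + y = 490.
Substituting y = 490 - 0.58x into the first: x(1 - 0.76·0.58) = 600 - 0.76·490.
So x* = 228/0.559 = 407, and then y* = 490 - 0.58·407 = 254.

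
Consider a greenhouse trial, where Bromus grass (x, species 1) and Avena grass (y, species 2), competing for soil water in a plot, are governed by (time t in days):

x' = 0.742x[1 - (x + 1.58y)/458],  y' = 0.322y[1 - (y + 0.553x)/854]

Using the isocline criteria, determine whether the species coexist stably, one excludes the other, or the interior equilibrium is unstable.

species 2 excludes species 1

Compare the nullcline intercepts: K1/α12 = 458/1.58 = 290 < K2 = 854; K2/α21 = 854/0.553 = 1540 > K1 = 458.
Since the inequalities point opposite ways, species 2 can invade but species 1 cannot.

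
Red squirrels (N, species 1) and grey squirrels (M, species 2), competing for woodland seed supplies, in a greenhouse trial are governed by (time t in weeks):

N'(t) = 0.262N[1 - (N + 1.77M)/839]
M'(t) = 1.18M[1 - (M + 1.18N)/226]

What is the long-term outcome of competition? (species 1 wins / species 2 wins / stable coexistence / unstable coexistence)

Compare the nullcline intercepts: K1/α12 = 839/1.77 = 474 > K2 = 226; K2/α21 = 226/1.18 = 192 < K1 = 839.
Since the inequalities point opposite ways, species 1 can invade but species 2 cannot.

species 1 excludes species 2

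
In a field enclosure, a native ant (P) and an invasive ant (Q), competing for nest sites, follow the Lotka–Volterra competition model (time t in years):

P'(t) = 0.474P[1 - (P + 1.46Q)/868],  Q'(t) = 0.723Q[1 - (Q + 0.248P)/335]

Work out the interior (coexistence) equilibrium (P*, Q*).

Setting both brackets to zero gives the nullclines P + 1.46Q = 868 and 0.248P + Q = 335.
Substituting Q = 335 - 0.248P into the first: P(1 - 1.46·0.248) = 868 - 1.46·335.
So P* = 379/0.638 = 594, and then Q* = 335 - 0.248·594 = 188.

P* ≈ 594, Q* ≈ 188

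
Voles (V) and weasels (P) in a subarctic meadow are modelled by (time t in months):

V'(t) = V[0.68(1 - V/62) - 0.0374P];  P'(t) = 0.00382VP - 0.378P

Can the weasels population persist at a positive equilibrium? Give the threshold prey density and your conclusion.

The predator equation gives dP/dt > 0 only when V > 0.378/0.00382 = 99.
Without the predator, V → K = 62. Since 62 < 99, the predator cannot invade.

Threshold V = 99; K < 99, so no, the predator goes extinct.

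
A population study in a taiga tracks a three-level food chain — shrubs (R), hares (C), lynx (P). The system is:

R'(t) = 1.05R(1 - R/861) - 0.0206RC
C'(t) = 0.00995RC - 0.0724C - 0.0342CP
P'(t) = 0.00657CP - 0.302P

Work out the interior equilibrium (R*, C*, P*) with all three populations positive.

From dP/dt = 0: 0.00657C* = 0.302, so C* = 46.
From dR/dt = 0: 1.05(1 - R*/861) = 0.0206·46, giving R* = 861·(1 - 0.902) = 84.5.
From dC/dt = 0: 0.00995·84.5 - 0.0724 = 0.0342P*, so P* = 0.769/0.0342 = 22.5.

R* ≈ 84.5, C* ≈ 46, P* ≈ 22.5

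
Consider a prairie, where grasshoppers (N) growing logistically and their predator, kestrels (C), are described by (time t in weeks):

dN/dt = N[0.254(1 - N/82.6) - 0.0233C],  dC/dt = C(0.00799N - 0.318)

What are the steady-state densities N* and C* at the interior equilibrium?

From dC/dt = 0 with C > 0: 0.00799N* = 0.318, so N* = 39.8.
Substitute into dN/dt = 0: 0.254(1 - 39.8/82.6) = 0.0233C*.
The bracket is 0.518, giving C* = 0.132/0.0233 = 5.65.

N* ≈ 39.8, C* ≈ 5.65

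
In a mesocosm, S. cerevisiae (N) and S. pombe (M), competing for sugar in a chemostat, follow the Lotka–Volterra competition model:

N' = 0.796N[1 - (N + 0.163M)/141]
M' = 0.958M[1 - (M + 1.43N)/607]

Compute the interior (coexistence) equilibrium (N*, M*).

N* ≈ 54.8, M* ≈ 529

Setting both brackets to zero gives the nullclines N + 0.163M = 141 and 1.43N + M = 607.
Substituting M = 607 - 1.43N into the first: N(1 - 0.163·1.43) = 141 - 0.163·607.
So N* = 42.1/0.767 = 54.8, and then M* = 607 - 1.43·54.8 = 529.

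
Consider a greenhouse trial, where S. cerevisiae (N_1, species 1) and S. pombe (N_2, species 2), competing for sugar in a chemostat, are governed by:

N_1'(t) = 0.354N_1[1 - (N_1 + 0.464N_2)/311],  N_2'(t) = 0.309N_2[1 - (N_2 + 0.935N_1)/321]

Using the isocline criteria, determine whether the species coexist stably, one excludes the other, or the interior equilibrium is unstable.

stable coexistence

Compare the nullcline intercepts: K1/α12 = 311/0.464 = 670 > K2 = 321; K2/α21 = 321/0.935 = 343 > K1 = 311.
Since both inequalities hold, each species can invade when rare, so the interior equilibrium is stable.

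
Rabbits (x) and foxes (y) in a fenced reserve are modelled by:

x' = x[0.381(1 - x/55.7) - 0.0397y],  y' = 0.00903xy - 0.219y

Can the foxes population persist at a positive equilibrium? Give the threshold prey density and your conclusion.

Threshold x = 24.3; K > 24.3, so yes, the predator persists.

The predator equation gives dy/dt > 0 only when x > 0.219/0.00903 = 24.3.
Without the predator, x → K = 55.7. Since 55.7 > 24.3, the predator can invade and persist.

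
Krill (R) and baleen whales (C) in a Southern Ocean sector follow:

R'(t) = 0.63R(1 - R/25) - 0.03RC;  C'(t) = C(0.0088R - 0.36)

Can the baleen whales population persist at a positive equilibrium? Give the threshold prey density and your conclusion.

The predator equation gives dC/dt > 0 only when R > 0.36/0.0088 = 40.9.
Without the predator, R → K = 25. Since 25 < 40.9, the predator cannot invade.

Threshold R = 40.9; K < 40.9, so no, the predator goes extinct.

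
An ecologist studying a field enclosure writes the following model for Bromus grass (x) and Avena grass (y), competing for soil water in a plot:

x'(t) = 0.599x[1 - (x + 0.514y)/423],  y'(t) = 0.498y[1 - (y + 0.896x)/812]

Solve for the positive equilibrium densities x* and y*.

Setting both brackets to zero gives the nullclines x + 0.514y = 423 and 0.896x + y = 812.
Substituting y = 812 - 0.896x into the first: x(1 - 0.514·0.896) = 423 - 0.514·812.
So x* = 5.63/0.539 = 10.4, and then y* = 812 - 0.896·10.4 = 803.

x* ≈ 10.4, y* ≈ 803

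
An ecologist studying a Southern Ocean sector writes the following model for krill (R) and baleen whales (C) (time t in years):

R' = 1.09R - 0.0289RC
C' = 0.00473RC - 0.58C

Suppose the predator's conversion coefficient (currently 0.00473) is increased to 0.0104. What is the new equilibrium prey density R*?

At the interior fixed point, setting dC/dt = 0 with C > 0 fixes R* = (predator death rate)/(RC coefficient) — independent of the other coefficients.
With the change, R* = 0.58/0.0104 = 55.8; it falls from 123.

R* ≈ 55.8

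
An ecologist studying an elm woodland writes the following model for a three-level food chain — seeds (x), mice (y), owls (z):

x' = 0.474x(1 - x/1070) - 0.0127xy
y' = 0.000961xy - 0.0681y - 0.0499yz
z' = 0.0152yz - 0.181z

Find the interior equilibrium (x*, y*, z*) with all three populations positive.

x* ≈ 729, y* ≈ 11.9, z* ≈ 12.7

From dz/dt = 0: 0.0152y* = 0.181, so y* = 11.9.
From dx/dt = 0: 0.474(1 - x*/1070) = 0.0127·11.9, giving x* = 1070·(1 - 0.319) = 729.
From dy/dt = 0: 0.000961·729 - 0.0681 = 0.0499z*, so z* = 0.632/0.0499 = 12.7.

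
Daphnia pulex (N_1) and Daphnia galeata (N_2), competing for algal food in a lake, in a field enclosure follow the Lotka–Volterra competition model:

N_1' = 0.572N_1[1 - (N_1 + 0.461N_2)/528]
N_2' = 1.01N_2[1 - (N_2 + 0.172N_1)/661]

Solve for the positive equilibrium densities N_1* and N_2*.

Setting both brackets to zero gives the nullclines N_1 + 0.461N_2 = 528 and 0.172N_1 + N_2 = 661.
Substituting N_2 = 661 - 0.172N_1 into the first: N_1(1 - 0.461·0.172) = 528 - 0.461·661.
So N_1* = 223/0.921 = 243, and then N_2* = 661 - 0.172·243 = 619.

N_1* ≈ 243, N_2* ≈ 619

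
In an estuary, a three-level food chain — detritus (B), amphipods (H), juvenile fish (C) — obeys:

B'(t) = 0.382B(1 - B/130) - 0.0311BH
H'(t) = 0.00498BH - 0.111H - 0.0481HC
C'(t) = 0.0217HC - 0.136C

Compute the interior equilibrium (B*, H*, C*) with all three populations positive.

From dC/dt = 0: 0.0217H* = 0.136, so H* = 6.27.
From dB/dt = 0: 0.382(1 - B*/130) = 0.0311·6.27, giving B* = 130·(1 - 0.51) = 63.7.
From dH/dt = 0: 0.00498·63.7 - 0.111 = 0.0481C*, so C* = 0.206/0.0481 = 4.28.

B* ≈ 63.7, H* ≈ 6.27, C* ≈ 4.28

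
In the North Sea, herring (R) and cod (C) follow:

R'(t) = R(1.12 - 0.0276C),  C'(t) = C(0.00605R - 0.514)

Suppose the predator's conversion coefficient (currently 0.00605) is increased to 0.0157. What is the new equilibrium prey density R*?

At the interior fixed point, setting dC/dt = 0 with C > 0 fixes R* = (predator death rate)/(RC coefficient) — independent of the other coefficients.
With the change, R* = 0.514/0.0157 = 32.7; it falls from 85.

R* ≈ 32.7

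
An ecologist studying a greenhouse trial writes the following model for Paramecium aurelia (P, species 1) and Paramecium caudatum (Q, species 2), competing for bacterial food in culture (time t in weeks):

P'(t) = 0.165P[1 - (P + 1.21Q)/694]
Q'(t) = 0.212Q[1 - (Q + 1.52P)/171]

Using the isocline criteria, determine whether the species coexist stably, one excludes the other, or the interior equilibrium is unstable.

Compare the nullcline intercepts: K1/α12 = 694/1.21 = 574 > K2 = 171; K2/α21 = 171/1.52 = 112 < K1 = 694.
Since the inequalities point opposite ways, species 1 can invade but species 2 cannot.

species 1 excludes species 2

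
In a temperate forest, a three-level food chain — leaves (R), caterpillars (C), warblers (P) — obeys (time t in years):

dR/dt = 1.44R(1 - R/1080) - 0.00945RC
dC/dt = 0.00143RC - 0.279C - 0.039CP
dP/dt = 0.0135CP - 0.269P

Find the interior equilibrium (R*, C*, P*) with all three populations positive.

From dP/dt = 0: 0.0135C* = 0.269, so C* = 19.9.
From dR/dt = 0: 1.44(1 - R*/1080) = 0.00945·19.9, giving R* = 1080·(1 - 0.131) = 939.
From dC/dt = 0: 0.00143·939 - 0.279 = 0.039P*, so P* = 1.06/0.039 = 27.3.

R* ≈ 939, C* ≈ 19.9, P* ≈ 27.3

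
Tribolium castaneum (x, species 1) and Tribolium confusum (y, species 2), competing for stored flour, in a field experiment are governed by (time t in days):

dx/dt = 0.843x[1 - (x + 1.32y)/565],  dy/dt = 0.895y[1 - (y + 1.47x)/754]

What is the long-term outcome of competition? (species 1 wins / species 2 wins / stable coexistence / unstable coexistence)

Compare the nullcline intercepts: K1/α12 = 565/1.32 = 428 < K2 = 754; K2/α21 = 754/1.47 = 513 < K1 = 565.
Since both are reversed, neither can invade when rare; the interior point is a saddle.

unstable coexistence (outcome depends on initial conditions)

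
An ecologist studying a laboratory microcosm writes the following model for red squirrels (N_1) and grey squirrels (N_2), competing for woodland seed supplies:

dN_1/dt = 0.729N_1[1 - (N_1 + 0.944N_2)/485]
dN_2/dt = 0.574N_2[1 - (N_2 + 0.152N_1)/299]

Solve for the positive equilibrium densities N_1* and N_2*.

Setting both brackets to zero gives the nullclines N_1 + 0.944N_2 = 485 and 0.152N_1 + N_2 = 299.
Substituting N_2 = 299 - 0.152N_1 into the first: N_1(1 - 0.944·0.152) = 485 - 0.944·299.
So N_1* = 203/0.857 = 237, and then N_2* = 299 - 0.152·237 = 263.

N_1* ≈ 237, N_2* ≈ 263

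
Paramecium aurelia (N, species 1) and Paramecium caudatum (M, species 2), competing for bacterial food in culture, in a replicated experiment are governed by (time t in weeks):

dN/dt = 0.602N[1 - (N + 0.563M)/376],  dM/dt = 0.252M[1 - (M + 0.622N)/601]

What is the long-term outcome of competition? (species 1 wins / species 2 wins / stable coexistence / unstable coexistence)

Compare the nullcline intercepts: K1/α12 = 376/0.563 = 668 > K2 = 601; K2/α21 = 601/0.622 = 966 > K1 = 376.
Since both inequalities hold, each species can invade when rare, so the interior equilibrium is stable.

stable coexistence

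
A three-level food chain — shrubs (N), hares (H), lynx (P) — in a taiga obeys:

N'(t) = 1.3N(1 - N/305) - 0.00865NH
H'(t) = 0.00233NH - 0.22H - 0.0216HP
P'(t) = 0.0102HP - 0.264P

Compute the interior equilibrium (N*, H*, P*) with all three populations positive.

N* ≈ 252, H* ≈ 25.9, P* ≈ 17

From dP/dt = 0: 0.0102H* = 0.264, so H* = 25.9.
From dN/dt = 0: 1.3(1 - N*/305) = 0.00865·25.9, giving N* = 305·(1 - 0.172) = 252.
From dH/dt = 0: 0.00233·252 - 0.22 = 0.0216P*, so P* = 0.368/0.0216 = 17.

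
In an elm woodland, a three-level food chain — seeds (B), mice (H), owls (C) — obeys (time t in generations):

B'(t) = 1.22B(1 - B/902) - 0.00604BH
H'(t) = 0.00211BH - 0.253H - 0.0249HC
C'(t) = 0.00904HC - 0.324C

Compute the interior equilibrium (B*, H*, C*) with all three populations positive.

From dC/dt = 0: 0.00904H* = 0.324, so H* = 35.8.
From dB/dt = 0: 1.22(1 - B*/902) = 0.00604·35.8, giving B* = 902·(1 - 0.177) = 742.
From dH/dt = 0: 0.00211·742 - 0.253 = 0.0249C*, so C* = 1.31/0.0249 = 52.7.

B* ≈ 742, H* ≈ 35.8, C* ≈ 52.7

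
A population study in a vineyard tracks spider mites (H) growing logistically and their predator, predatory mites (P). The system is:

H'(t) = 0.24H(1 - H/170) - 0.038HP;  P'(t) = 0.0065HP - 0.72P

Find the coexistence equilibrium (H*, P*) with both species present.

From dP/dt = 0 with P > 0: 0.0065H* = 0.72, so H* = 111.
Substitute into dH/dt = 0: 0.24(1 - 111/170) = 0.038P*.
The bracket is 0.348, giving P* = 0.0836/0.038 = 2.2.

H* ≈ 111, P* ≈ 2.2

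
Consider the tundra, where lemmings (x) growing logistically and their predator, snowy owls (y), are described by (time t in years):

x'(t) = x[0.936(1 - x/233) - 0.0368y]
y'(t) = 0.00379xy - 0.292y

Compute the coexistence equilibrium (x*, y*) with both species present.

x* ≈ 77, y* ≈ 17

From dy/dt = 0 with y > 0: 0.00379x* = 0.292, so x* = 77.
Substitute into dx/dt = 0: 0.936(1 - 77/233) = 0.0368y*.
The bracket is 0.669, giving y* = 0.626/0.0368 = 17.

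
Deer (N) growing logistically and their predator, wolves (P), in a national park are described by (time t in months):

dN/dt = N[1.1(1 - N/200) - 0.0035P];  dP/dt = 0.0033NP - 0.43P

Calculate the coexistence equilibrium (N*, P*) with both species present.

N* ≈ 130, P* ≈ 110

From dP/dt = 0 with P > 0: 0.0033N* = 0.43, so N* = 130.
Substitute into dN/dt = 0: 1.1(1 - 130/200) = 0.0035P*.
The bracket is 0.348, giving P* = 0.383/0.0035 = 110.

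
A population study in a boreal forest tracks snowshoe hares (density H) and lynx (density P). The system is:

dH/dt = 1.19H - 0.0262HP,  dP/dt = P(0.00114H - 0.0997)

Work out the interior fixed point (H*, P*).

H* ≈ 87.5, P* ≈ 45.4

Set dP/dt = 0 with P > 0: 0.00114H - 0.0997 = 0, so H* = 0.0997/0.00114 = 87.5.
Set dH/dt = 0 with H > 0: 1.19 - 0.0262P = 0, so P* = 1.19/0.0262 = 45.4.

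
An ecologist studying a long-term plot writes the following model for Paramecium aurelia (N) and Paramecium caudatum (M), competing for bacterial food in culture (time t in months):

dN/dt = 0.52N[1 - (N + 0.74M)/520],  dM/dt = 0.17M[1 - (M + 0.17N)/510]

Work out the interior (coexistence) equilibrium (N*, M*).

N* ≈ 163, M* ≈ 482

Setting both brackets to zero gives the nullclines N + 0.74M = 520 and 0.17N + M = 510.
Substituting M = 510 - 0.17N into the first: N(1 - 0.74·0.17) = 520 - 0.74·510.
So N* = 143/0.874 = 163, and then M* = 510 - 0.17·163 = 482.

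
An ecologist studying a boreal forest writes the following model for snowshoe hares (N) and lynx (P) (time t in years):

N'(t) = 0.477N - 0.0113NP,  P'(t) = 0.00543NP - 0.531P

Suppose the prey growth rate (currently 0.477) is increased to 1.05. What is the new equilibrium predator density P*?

P* ≈ 92.9

At the interior fixed point, setting dN/dt = 0 with N > 0 fixes P* = (prey growth rate)/(NP coefficient) — independent of the other coefficients.
With the change, P* = 1.05/0.0113 = 92.9; it rises from 42.2.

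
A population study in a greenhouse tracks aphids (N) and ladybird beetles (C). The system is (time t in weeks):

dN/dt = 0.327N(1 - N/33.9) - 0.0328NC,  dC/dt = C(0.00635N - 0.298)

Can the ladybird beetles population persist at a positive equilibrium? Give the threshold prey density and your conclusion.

Threshold N = 46.9; K < 46.9, so no, the predator goes extinct.

The predator equation gives dC/dt > 0 only when N > 0.298/0.00635 = 46.9.
Without the predator, N → K = 33.9. Since 33.9 < 46.9, the predator cannot invade.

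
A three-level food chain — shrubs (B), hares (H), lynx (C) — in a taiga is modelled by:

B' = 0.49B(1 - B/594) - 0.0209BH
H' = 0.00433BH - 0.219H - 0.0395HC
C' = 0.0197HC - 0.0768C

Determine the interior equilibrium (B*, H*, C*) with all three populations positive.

B* ≈ 495, H* ≈ 3.9, C* ≈ 48.7

From dC/dt = 0: 0.0197H* = 0.0768, so H* = 3.9.
From dB/dt = 0: 0.49(1 - B*/594) = 0.0209·3.9, giving B* = 594·(1 - 0.166) = 495.
From dH/dt = 0: 0.00433·495 - 0.219 = 0.0395C*, so C* = 1.93/0.0395 = 48.7.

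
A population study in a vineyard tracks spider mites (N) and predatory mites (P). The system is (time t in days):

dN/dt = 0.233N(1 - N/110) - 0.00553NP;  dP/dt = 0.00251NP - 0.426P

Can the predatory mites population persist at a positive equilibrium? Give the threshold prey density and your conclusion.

Threshold N = 170; K < 170, so no, the predator goes extinct.

The predator equation gives dP/dt > 0 only when N > 0.426/0.00251 = 170.
Without the predator, N → K = 110. Since 110 < 170, the predator cannot invade.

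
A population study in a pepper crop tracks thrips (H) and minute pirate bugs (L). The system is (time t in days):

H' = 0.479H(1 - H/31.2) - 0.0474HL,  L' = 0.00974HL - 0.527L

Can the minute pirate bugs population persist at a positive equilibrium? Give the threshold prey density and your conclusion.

The predator equation gives dL/dt > 0 only when H > 0.527/0.00974 = 54.1.
Without the predator, H → K = 31.2. Since 31.2 < 54.1, the predator cannot invade.

Threshold H = 54.1; K < 54.1, so no, the predator goes extinct.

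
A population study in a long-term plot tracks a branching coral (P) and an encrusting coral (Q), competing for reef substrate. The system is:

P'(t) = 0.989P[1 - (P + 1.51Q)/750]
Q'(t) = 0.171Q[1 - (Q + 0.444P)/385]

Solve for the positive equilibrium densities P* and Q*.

Setting both brackets to zero gives the nullclines P + 1.51Q = 750 and 0.444P + Q = 385.
Substituting Q = 385 - 0.444P into the first: P(1 - 1.51·0.444) = 750 - 1.51·385.
So P* = 169/0.33 = 512, and then Q* = 385 - 0.444·512 = 158.

P* ≈ 512, Q* ≈ 158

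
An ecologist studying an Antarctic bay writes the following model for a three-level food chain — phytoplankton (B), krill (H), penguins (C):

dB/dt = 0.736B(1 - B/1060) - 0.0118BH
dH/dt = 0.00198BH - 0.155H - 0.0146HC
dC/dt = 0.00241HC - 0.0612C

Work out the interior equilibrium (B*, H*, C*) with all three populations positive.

B* ≈ 628, H* ≈ 25.4, C* ≈ 74.6

From dC/dt = 0: 0.00241H* = 0.0612, so H* = 25.4.
From dB/dt = 0: 0.736(1 - B*/1060) = 0.0118·25.4, giving B* = 1060·(1 - 0.407) = 628.
From dH/dt = 0: 0.00198·628 - 0.155 = 0.0146C*, so C* = 1.09/0.0146 = 74.6.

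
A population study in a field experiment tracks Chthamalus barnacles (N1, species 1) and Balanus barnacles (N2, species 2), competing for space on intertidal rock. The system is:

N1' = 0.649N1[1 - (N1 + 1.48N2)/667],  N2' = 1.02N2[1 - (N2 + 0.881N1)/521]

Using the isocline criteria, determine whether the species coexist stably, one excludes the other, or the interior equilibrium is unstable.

Compare the nullcline intercepts: K1/α12 = 667/1.48 = 451 < K2 = 521; K2/α21 = 521/0.881 = 591 < K1 = 667.
Since both are reversed, neither can invade when rare; the interior point is a saddle.

unstable coexistence (outcome depends on initial conditions)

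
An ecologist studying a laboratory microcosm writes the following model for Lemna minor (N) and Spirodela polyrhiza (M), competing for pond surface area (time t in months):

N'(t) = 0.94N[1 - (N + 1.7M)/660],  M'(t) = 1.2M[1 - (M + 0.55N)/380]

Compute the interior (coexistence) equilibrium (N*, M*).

N* ≈ 215, M* ≈ 262

Setting both brackets to zero gives the nullclines N + 1.7M = 660 and 0.55N + M = 380.
Substituting M = 380 - 0.55N into the first: N(1 - 1.7·0.55) = 660 - 1.7·380.
So N* = 14/0.065 = 215, and then M* = 380 - 0.55·215 = 262.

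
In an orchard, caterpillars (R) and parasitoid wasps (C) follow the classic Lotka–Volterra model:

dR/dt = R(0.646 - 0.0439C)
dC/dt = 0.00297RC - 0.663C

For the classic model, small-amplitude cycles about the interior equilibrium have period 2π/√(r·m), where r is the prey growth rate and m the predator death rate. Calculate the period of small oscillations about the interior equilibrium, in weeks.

T ≈ 9.6 weeks

Here r = 0.646 and m = 0.663, so r·m = 0.428.
ω = √0.428 = 0.654 per week, hence T = 2π/ω ≈ 9.6 weeks.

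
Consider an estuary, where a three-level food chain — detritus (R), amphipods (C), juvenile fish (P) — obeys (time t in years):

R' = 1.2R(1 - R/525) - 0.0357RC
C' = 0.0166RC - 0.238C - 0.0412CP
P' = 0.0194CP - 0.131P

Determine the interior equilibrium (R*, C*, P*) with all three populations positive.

R* ≈ 420, C* ≈ 6.75, P* ≈ 163

From dP/dt = 0: 0.0194C* = 0.131, so C* = 6.75.
From dR/dt = 0: 1.2(1 - R*/525) = 0.0357·6.75, giving R* = 525·(1 - 0.201) = 420.
From dC/dt = 0: 0.0166·420 - 0.238 = 0.0412P*, so P* = 6.73/0.0412 = 163.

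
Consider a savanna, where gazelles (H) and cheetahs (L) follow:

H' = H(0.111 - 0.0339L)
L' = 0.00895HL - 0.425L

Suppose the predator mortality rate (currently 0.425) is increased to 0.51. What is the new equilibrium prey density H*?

H* ≈ 57

At the interior fixed point, setting dL/dt = 0 with L > 0 fixes H* = (predator death rate)/(HL coefficient) — independent of the other coefficients.
With the change, H* = 0.51/0.00895 = 57; it rises from 47.5.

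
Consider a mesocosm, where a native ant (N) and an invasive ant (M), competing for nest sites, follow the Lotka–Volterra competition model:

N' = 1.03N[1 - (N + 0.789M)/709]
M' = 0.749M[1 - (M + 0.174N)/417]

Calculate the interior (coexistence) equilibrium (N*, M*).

N* ≈ 440, M* ≈ 340

Setting both brackets to zero gives the nullclines N + 0.789M = 709 and 0.174N + M = 417.
Substituting M = 417 - 0.174N into the first: N(1 - 0.789·0.174) = 709 - 0.789·417.
So N* = 380/0.863 = 440, and then M* = 417 - 0.174·440 = 340.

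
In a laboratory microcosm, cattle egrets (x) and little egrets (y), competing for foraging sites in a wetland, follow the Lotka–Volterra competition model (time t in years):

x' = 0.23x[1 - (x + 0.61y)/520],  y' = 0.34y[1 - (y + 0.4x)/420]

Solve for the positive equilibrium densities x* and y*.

x* ≈ 349, y* ≈ 280

Setting both brackets to zero gives the nullclines x + 0.61y = 520 and 0.4x + y = 420.
Substituting y = 420 - 0.4x into the first: x(1 - 0.61·0.4) = 520 - 0.61·420.
So x* = 264/0.756 = 349, and then y* = 420 - 0.4·349 = 280.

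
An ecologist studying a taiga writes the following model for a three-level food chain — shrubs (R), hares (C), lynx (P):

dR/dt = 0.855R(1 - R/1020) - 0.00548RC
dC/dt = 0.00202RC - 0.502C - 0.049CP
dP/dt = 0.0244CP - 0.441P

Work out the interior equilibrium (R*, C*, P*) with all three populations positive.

R* ≈ 902, C* ≈ 18.1, P* ≈ 26.9

From dP/dt = 0: 0.0244C* = 0.441, so C* = 18.1.
From dR/dt = 0: 0.855(1 - R*/1020) = 0.00548·18.1, giving R* = 1020·(1 - 0.116) = 902.
From dC/dt = 0: 0.00202·902 - 0.502 = 0.049P*, so P* = 1.32/0.049 = 26.9.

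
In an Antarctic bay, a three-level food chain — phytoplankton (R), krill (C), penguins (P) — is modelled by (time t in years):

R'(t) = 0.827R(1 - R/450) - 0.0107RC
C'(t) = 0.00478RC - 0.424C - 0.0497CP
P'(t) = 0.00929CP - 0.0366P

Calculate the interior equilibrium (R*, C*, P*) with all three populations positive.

From dP/dt = 0: 0.00929C* = 0.0366, so C* = 3.94.
From dR/dt = 0: 0.827(1 - R*/450) = 0.0107·3.94, giving R* = 450·(1 - 0.051) = 427.
From dC/dt = 0: 0.00478·427 - 0.424 = 0.0497P*, so P* = 1.62/0.0497 = 32.5.

R* ≈ 427, C* ≈ 3.94, P* ≈ 32.5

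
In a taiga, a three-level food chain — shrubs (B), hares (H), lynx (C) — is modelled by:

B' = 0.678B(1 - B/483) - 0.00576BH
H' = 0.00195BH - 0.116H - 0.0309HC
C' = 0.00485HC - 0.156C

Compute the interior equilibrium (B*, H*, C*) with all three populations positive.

B* ≈ 351, H* ≈ 32.2, C* ≈ 18.4

From dC/dt = 0: 0.00485H* = 0.156, so H* = 32.2.
From dB/dt = 0: 0.678(1 - B*/483) = 0.00576·32.2, giving B* = 483·(1 - 0.273) = 351.
From dH/dt = 0: 0.00195·351 - 0.116 = 0.0309C*, so C* = 0.568/0.0309 = 18.4.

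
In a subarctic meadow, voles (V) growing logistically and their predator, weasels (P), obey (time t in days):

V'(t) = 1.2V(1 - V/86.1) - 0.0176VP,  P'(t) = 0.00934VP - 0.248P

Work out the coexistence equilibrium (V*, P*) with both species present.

V* ≈ 26.6, P* ≈ 47.2

From dP/dt = 0 with P > 0: 0.00934V* = 0.248, so V* = 26.6.
Substitute into dV/dt = 0: 1.2(1 - 26.6/86.1) = 0.0176P*.
The bracket is 0.692, giving P* = 0.83/0.0176 = 47.2.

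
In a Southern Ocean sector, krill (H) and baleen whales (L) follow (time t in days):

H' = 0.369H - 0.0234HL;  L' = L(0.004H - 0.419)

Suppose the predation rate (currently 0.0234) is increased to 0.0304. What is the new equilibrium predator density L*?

L* ≈ 12.1

At the interior fixed point, setting dH/dt = 0 with H > 0 fixes L* = (prey growth rate)/(HL coefficient) — independent of the other coefficients.
With the change, L* = 0.369/0.0304 = 12.1; it falls from 15.8.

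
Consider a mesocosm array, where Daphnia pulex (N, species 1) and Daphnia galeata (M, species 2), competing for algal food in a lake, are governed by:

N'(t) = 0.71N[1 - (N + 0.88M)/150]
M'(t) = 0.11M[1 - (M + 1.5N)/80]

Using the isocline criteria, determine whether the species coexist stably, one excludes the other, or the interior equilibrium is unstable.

Compare the nullcline intercepts: K1/α12 = 150/0.88 = 170 > K2 = 80; K2/α21 = 80/1.5 = 53.3 < K1 = 150.
Since the inequalities point opposite ways, species 1 can invade but species 2 cannot.

species 1 excludes species 2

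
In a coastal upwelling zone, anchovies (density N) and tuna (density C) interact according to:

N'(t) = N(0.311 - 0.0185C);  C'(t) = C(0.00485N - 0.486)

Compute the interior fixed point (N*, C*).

N* ≈ 100, C* ≈ 16.8

Set dC/dt = 0 with C > 0: 0.00485N - 0.486 = 0, so N* = 0.486/0.00485 = 100.
Set dN/dt = 0 with N > 0: 0.311 - 0.0185C = 0, so C* = 0.311/0.0185 = 16.8.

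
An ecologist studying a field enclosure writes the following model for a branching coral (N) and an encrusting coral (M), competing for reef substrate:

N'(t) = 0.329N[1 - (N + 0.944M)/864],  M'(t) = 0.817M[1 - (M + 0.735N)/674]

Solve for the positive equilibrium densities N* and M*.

N* ≈ 744, M* ≈ 127

Setting both brackets to zero gives the nullclines N + 0.944M = 864 and 0.735N + M = 674.
Substituting M = 674 - 0.735N into the first: N(1 - 0.944·0.735) = 864 - 0.944·674.
So N* = 228/0.306 = 744, and then M* = 674 - 0.735·744 = 127.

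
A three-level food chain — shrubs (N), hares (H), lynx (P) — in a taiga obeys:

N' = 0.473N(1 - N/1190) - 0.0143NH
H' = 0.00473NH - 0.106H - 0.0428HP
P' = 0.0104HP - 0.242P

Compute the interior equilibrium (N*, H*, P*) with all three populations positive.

N* ≈ 353, H* ≈ 23.3, P* ≈ 36.5

From dP/dt = 0: 0.0104H* = 0.242, so H* = 23.3.
From dN/dt = 0: 0.473(1 - N*/1190) = 0.0143·23.3, giving N* = 1190·(1 - 0.703) = 353.
From dH/dt = 0: 0.00473·353 - 0.106 = 0.0428P*, so P* = 1.56/0.0428 = 36.5.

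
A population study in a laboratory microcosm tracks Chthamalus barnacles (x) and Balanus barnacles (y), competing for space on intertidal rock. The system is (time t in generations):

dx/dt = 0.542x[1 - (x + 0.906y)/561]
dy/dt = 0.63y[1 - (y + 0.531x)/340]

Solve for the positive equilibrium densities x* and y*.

Setting both brackets to zero gives the nullclines x + 0.906y = 561 and 0.531x + y = 340.
Substituting y = 340 - 0.531x into the first: x(1 - 0.906·0.531) = 561 - 0.906·340.
So x* = 253/0.519 = 487, and then y* = 340 - 0.531·487 = 81.1.

x* ≈ 487, y* ≈ 81.1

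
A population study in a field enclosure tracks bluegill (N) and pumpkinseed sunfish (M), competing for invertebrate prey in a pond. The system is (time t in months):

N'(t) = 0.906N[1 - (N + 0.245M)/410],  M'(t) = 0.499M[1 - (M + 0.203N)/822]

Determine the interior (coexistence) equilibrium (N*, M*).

N* ≈ 220, M* ≈ 777

Setting both brackets to zero gives the nullclines N + 0.245M = 410 and 0.203N + M = 822.
Substituting M = 822 - 0.203N into the first: N(1 - 0.245·0.203) = 410 - 0.245·822.
So N* = 209/0.95 = 220, and then M* = 822 - 0.203·220 = 777.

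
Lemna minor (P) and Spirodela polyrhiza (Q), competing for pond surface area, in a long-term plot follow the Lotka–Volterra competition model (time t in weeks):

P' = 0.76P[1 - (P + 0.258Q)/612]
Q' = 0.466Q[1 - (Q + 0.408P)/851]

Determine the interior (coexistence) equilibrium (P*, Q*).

Setting both brackets to zero gives the nullclines P + 0.258Q = 612 and 0.408P + Q = 851.
Substituting Q = 851 - 0.408P into the first: P(1 - 0.258·0.408) = 612 - 0.258·851.
So P* = 392/0.895 = 439, and then Q* = 851 - 0.408·439 = 672.

P* ≈ 439, Q* ≈ 672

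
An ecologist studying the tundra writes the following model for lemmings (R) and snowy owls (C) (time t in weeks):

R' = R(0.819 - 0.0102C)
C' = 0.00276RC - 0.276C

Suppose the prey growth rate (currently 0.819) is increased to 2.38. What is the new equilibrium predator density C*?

C* ≈ 233

At the interior fixed point, setting dR/dt = 0 with R > 0 fixes C* = (prey growth rate)/(RC coefficient) — independent of the other coefficients.
With the change, C* = 2.38/0.0102 = 233; it rises from 80.3.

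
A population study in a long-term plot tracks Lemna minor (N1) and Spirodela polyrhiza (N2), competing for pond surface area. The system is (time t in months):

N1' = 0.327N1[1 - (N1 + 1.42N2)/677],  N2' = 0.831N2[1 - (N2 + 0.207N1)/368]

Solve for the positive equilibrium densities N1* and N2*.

N1* ≈ 219, N2* ≈ 323

Setting both brackets to zero gives the nullclines N1 + 1.42N2 = 677 and 0.207N1 + N2 = 368.
Substituting N2 = 368 - 0.207N1 into the first: N1(1 - 1.42·0.207) = 677 - 1.42·368.
So N1* = 154/0.706 = 219, and then N2* = 368 - 0.207·219 = 323.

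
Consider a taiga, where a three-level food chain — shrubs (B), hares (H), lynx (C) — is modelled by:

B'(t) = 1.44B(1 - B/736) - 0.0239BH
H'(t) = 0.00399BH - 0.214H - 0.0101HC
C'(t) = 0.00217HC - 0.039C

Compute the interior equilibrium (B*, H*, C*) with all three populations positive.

From dC/dt = 0: 0.00217H* = 0.039, so H* = 18.
From dB/dt = 0: 1.44(1 - B*/736) = 0.0239·18, giving B* = 736·(1 - 0.298) = 516.
From dH/dt = 0: 0.00399·516 - 0.214 = 0.0101C*, so C* = 1.85/0.0101 = 183.

B* ≈ 516, H* ≈ 18, C* ≈ 183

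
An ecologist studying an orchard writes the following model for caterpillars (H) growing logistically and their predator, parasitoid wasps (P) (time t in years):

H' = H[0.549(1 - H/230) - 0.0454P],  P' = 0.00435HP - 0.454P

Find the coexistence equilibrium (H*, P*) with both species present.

H* ≈ 104, P* ≈ 6.61

From dP/dt = 0 with P > 0: 0.00435H* = 0.454, so H* = 104.
Substitute into dH/dt = 0: 0.549(1 - 104/230) = 0.0454P*.
The bracket is 0.546, giving P* = 0.3/0.0454 = 6.61.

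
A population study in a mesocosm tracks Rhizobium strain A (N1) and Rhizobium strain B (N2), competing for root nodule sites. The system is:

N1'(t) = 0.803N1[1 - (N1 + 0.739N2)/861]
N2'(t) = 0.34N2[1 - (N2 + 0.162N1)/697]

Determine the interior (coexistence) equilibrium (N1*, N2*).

Setting both brackets to zero gives the nullclines N1 + 0.739N2 = 861 and 0.162N1 + N2 = 697.
Substituting N2 = 697 - 0.162N1 into the first: N1(1 - 0.739·0.162) = 861 - 0.739·697.
So N1* = 346/0.88 = 393, and then N2* = 697 - 0.162·393 = 633.

N1* ≈ 393, N2* ≈ 633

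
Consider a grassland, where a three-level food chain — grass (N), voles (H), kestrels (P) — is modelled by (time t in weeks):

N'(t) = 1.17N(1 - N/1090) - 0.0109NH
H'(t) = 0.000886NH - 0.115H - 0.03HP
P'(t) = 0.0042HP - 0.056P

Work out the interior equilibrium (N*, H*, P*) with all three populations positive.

N* ≈ 955, H* ≈ 13.3, P* ≈ 24.4

From dP/dt = 0: 0.0042H* = 0.056, so H* = 13.3.
From dN/dt = 0: 1.17(1 - N*/1090) = 0.0109·13.3, giving N* = 1090·(1 - 0.124) = 955.
From dH/dt = 0: 0.000886·955 - 0.115 = 0.03P*, so P* = 0.731/0.03 = 24.4.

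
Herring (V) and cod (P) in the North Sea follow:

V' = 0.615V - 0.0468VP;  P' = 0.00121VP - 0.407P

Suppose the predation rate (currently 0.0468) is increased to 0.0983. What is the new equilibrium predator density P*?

At the interior fixed point, setting dV/dt = 0 with V > 0 fixes P* = (prey growth rate)/(VP coefficient) — independent of the other coefficients.
With the change, P* = 0.615/0.0983 = 6.26; it falls from 13.1.

P* ≈ 6.26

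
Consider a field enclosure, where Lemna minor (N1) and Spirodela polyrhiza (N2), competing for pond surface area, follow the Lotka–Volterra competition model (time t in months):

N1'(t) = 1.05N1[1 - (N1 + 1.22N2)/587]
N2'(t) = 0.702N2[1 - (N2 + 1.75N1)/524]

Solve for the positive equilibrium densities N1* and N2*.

Setting both brackets to zero gives the nullclines N1 + 1.22N2 = 587 and 1.75N1 + N2 = 524.
Substituting N2 = 524 - 1.75N1 into the first: N1(1 - 1.22·1.75) = 587 - 1.22·524.
So N1* = -52.3/-1.13 = 46.1, and then N2* = 524 - 1.75·46.1 = 443.

N1* ≈ 46.1, N2* ≈ 443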